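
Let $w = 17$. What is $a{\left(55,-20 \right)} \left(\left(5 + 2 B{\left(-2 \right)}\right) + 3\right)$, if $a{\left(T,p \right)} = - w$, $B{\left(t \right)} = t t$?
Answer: $-272$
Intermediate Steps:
$B{\left(t \right)} = t^{2}$
$a{\left(T,p \right)} = -17$ ($a{\left(T,p \right)} = \left(-1\right) 17 = -17$)
$a{\left(55,-20 \right)} \left(\left(5 + 2 B{\left(-2 \right)}\right) + 3\right) = - 17 \left(\left(5 + 2 \left(-2\right)^{2}\right) + 3\right) = - 17 \left(\left(5 + 2 \cdot 4\right) + 3\right) = - 17 \left(\left(5 + 8\right) + 3\right) = - 17 \left(13 + 3\right) = \left(-17\right) 16 = -272$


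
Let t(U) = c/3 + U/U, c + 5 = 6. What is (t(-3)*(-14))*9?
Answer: -168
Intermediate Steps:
c = 1 (c = -5 + 6 = 1)
t(U) = 4/3 (t(U) = 1/3 + U/U = 1*(⅓) + 1 = ⅓ + 1 = 4/3)
(t(-3)*(-14))*9 = ((4/3)*(-14))*9 = -56/3*9 = -168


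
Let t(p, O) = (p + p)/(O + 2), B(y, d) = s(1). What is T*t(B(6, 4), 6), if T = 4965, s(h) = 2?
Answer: 4965/2 ≈ 2482.5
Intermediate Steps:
B(y, d) = 2
t(p, O) = 2*p/(2 + O) (t(p, O) = (2*p)/(2 + O) = 2*p/(2 + O))
T*t(B(6, 4), 6) = 4965*(2*2/(2 + 6)) = 4965*(2*2/8) = 4965*(2*2*(⅛)) = 4965*(½) = 4965/2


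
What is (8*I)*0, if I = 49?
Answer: 0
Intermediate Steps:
(8*I)*0 = (8*49)*0 = 392*0 = 0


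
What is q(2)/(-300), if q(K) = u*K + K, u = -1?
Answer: 0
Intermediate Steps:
q(K) = 0 (q(K) = -K + K = 0)
q(2)/(-300) = 0/(-300) = 0*(-1/300) = 0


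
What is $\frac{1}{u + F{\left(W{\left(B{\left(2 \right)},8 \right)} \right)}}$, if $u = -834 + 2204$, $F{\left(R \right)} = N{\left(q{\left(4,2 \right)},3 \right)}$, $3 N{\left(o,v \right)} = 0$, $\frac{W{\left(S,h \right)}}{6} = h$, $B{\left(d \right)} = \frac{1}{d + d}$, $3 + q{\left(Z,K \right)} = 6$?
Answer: $\frac{1}{1370} \approx 0.00072993$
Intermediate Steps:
$q{\left(Z,K \right)} = 3$ ($q{\left(Z,K \right)} = -3 + 6 = 3$)
$B{\left(d \right)} = \frac{1}{2 d}$
$W{\left(S,h \right)} = 6 h$
$N{\left(o,v \right)} = 0$ ($N{\left(o,v \right)} = \frac{1}{3} \cdot 0 = 0$)
$F{\left(R \right)} = 0$
$u = 1370$
$\frac{1}{u + F{\left(W{\left(B{\left(2 \right)},8 \right)} \right)}} = \frac{1}{1370 + 0} = \frac{1}{1370}$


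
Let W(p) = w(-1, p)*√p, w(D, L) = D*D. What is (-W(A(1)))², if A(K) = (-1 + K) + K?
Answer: 1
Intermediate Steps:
A(K) = -1 + 2*K
w(D, L) = D²
W(p) = √p (W(p) = (-1)²*√p = 1*√p = √p)
(-W(A(1)))² = (-√(-1 + 2*1))² = (-√(-1 + 2))² = (-√1)² = (-1*1)² = (-1)² = 1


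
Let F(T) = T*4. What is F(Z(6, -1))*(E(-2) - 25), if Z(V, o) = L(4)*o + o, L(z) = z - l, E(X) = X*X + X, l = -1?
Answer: 552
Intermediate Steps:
E(X) = X + X² (E(X) = X² + X = X + X²)
L(z) = 1 + z (L(z) = z - 1*(-1) = z + 1 = 1 + z)
Z(V, o) = 6*o (Z(V, o) = (1 + 4)*o + o = 5*o + o = 6*o)
F(T) = 4*T
F(Z(6, -1))*(E(-2) - 25) = (4*(6*(-1)))*(-2*(1 - 2) - 25) = (4*(-6))*(-2*(-1) - 25) = -24*(2 - 25) = -24*(-23) = 552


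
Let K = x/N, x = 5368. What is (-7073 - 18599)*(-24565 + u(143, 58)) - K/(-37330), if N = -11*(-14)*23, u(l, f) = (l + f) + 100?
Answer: 1871871239891642/3005065 ≈ 6.2291e+8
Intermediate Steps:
u(l, f) = 100 + f + l (u(l, f) = (f + l) + 100 = 100 + f + l)
N = 3542 (N = 154*23 = 3542)
K = 244/161 (K = 5368/3542 = 5368*(1/3542) = 244/161 ≈ 1.5155)
(-7073 - 18599)*(-24565 + u(143, 58)) - K/(-37330) = (-7073 - 18599)*(-24565 + (100 + 58 + 143)) - 244/(161*(-37330)) = -25672*(-24565 + 301) - 244*(-1)/(161*37330) = -25672*(-24264) - 1*(-122/3005065) = 622905408 + 122/3005065 = 1871871239891642/3005065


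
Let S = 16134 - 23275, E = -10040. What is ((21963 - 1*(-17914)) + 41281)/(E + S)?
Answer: -81158/17181 ≈ -4.7237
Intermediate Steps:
S = -7141
((21963 - 1*(-17914)) + 41281)/(E + S) = ((21963 - 1*(-17914)) + 41281)/(-10040 - 7141) = ((21963 + 17914) + 41281)/(-17181) = (39877 + 41281)*(-1/17181) = 81158*(-1/17181) = -81158/17181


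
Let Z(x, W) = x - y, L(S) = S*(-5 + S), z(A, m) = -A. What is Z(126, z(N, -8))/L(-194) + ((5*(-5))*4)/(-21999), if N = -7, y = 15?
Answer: 6302489/849293394 ≈ 0.0074209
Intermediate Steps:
Z(x, W) = -15 + x (Z(x, W) = x - 1*15 = x - 15 = -15 + x)
Z(126, z(N, -8))/L(-194) + ((5*(-5))*4)/(-21999) = (-15 + 126)/((-194*(-5 - 194))) + ((5*(-5))*4)/(-21999) = 111/((-194*(-199))) - 25*4*(-1/21999) = 111/38606 - 100*(-1/21999) = 111*(1/38606) + 100/21999 = 111/38606 + 100/21999 = 6302489/849293394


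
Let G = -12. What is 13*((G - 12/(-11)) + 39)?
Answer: 4017/11 ≈ 365.18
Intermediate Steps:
13*((G - 12/(-11)) + 39) = 13*((-12 - 12/(-11)) + 39) = 13*((-12 - 12*(-1)/11) + 39) = 13*((-12 - 1*(-12/11)) + 39) = 13*((-12 + 12/11) + 39) = 13*(-120/11 + 39) = 13*(309/11) = 4017/11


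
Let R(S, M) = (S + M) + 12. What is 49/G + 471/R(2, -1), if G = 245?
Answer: 2368/65 ≈ 36.431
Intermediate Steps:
R(S, M) = 12 + M + S (R(S, M) = (M + S) + 12 = 12 + M + S)
49/G + 471/R(2, -1) = 49/245 + 471/(12 - 1 + 2) = 49*(1/245) + 471/13 = ⅕ + 471*(1/13) = ⅕ + 471/13 = 2368/65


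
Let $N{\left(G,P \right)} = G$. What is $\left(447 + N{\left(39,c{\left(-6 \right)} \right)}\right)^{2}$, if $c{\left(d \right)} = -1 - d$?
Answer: $236196$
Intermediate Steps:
$\left(447 + N{\left(39,c{\left(-6 \right)} \right)}\right)^{2} = \left(447 + 39\right)^{2} = 486^{2} = 236196$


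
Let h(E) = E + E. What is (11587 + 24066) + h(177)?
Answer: 36007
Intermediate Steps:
h(E) = 2*E
(11587 + 24066) + h(177) = (11587 + 24066) + 2*177 = 35653 + 354 = 36007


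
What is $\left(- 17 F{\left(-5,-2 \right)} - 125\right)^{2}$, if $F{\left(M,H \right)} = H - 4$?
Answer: $529$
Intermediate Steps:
$F{\left(M,H \right)} = -4 + H$ ($F{\left(M,H \right)} = H - 4 = -4 + H$)
$\left(- 17 F{\left(-5,-2 \right)} - 125\right)^{2} = \left(- 17 \left(-4 - 2\right) - 125\right)^{2} = \left(\left(-17\right) \left(-6\right) - 125\right)^{2} = \left(102 - 125\right)^{2} = \left(-23\right)^{2} = 529$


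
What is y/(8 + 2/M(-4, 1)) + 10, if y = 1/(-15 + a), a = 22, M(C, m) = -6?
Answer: 1613/161 ≈ 10.019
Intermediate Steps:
y = 1/7 (y = 1/(-15 + 22) = 1/7 ≈ 0.14286)
y/(8 + 2/M(-4, 1)) + 10 = 1/(7*(8 + 2/(-6))) + 10 = 1/(7*(8 + 2*(-1/6))) + 10 = 1/(7*(8 - 1/3)) + 10 = 1/(7*(23/3)) + 10 = (1/7)*(3/23) + 10 = 3/161 + 10 = 1613/161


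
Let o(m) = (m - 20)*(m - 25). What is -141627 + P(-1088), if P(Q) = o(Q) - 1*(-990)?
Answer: 1092567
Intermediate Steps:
o(m) = (-25 + m)*(-20 + m) (o(m) = (-20 + m)*(-25 + m) = (-25 + m)*(-20 + m))
P(Q) = 1490 + Q**2 - 45*Q (P(Q) = (500 + Q**2 - 45*Q) - 1*(-990) = (500 + Q**2 - 45*Q) + 990 = 1490 + Q**2 - 45*Q)
-141627 + P(-1088) = -141627 + (1490 + (-1088)**2 - 45*(-1088)) = -141627 + (1490 + 1183744 + 48960) = -141627 + 1234194 = 1092567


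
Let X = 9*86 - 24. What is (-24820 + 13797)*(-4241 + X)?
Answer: 38481293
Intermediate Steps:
X = 750 (X = 774 - 24 = 750)
(-24820 + 13797)*(-4241 + X) = (-24820 + 13797)*(-4241 + 750) = -11023*(-3491) = 38481293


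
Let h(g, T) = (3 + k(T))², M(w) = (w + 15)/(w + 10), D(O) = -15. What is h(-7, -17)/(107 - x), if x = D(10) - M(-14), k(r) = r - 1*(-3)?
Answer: 484/487 ≈ 0.99384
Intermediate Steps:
M(w) = (15 + w)/(10 + w)
k(r) = 3 + r (k(r) = r + 3 = 3 + r)
x = -59/4 (x = -15 - (15 - 14)/(10 - 14) = -15 - 1/(-4) = -15 - (-1)/4 = -15 - 1*(-¼) = -15 + ¼ = -59/4 ≈ -14.750)
h(g, T) = (6 + T)² (h(g, T) = (3 + (3 + T))² = (6 + T)²)
h(-7, -17)/(107 - x) = (6 - 17)²/(107 - 1*(-59/4)) = (-11)²/(107 + 59/4) = 121/(487/4) = 121*(4/487) = 484/487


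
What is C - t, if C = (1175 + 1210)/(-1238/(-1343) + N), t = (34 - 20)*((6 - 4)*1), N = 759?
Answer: -5074609/204115 ≈ -24.862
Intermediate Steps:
t = 28 (t = 14*(2*1) = 14*2 = 28)
C = 640611/204115 (C = (1175 + 1210)/(-1238/(-1343) + 759) = 2385/(-1238*(-1/1343) + 759) = 2385/(1238/1343 + 759) = 2385/(1020575/1343) = 2385*(1343/1020575) = 640611/204115 ≈ 3.1385)
C - t = 640611/204115 - 1*28 = 640611/204115 - 28 = -5074609/204115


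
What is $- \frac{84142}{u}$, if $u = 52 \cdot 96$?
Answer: $- \frac{42071}{2496} \approx -16.855$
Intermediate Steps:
$u = 4992$
$- \frac{84142}{u} = - \frac{84142}{4992} = \left(-84142\right) \frac{1}{4992} = - \frac{42071}{2496}$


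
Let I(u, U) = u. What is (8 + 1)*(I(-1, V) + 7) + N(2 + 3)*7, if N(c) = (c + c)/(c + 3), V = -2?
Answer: 251/4 ≈ 62.750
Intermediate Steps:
N(c) = 2*c/(3 + c) (N(c) = (2*c)/(3 + c) = 2*c/(3 + c))
(8 + 1)*(I(-1, V) + 7) + N(2 + 3)*7 = (8 + 1)*(-1 + 7) + (2*(2 + 3)/(3 + (2 + 3)))*7 = 9*6 + (2*5/(3 + 5))*7 = 54 + (2*5/8)*7 = 54 + (2*5*(1/8))*7 = 54 + (5/4)*7 = 54 + 35/4 = 251/4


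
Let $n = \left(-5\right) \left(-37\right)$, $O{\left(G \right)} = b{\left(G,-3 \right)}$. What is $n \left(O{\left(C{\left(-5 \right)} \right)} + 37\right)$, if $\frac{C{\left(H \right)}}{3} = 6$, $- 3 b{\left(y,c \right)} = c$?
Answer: $7030$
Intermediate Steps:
$b{\left(y,c \right)} = - \frac{c}{3}$
$C{\left(H \right)} = 18$ ($C{\left(H \right)} = 3 \cdot 6 = 18$)
$O{\left(G \right)} = 1$ ($O{\left(G \right)} = \left(- \frac{1}{3}\right) \left(-3\right) = 1$)
$n = 185$
$n \left(O{\left(C{\left(-5 \right)} \right)} + 37\right) = 185 \left(1 + 37\right) = 185 \cdot 38 = 7030$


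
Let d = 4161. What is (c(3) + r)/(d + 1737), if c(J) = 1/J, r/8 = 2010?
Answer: 48241/17694 ≈ 2.7264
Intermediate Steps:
r = 16080 (r = 8*2010 = 16080)
(c(3) + r)/(d + 1737) = (1/3 + 16080)/(4161 + 1737) = (1/3 + 16080)/5898 = (48241/3)*(1/5898) = 48241/17694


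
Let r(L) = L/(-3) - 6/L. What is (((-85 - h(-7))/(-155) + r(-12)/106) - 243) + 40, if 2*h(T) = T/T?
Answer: -6651059/32860 ≈ -202.41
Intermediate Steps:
h(T) = ½ (h(T) = (T/T)/2 = (½)*1 = ½)
r(L) = -6/L - L/3 (r(L) = L*(-⅓) - 6/L = -L/3 - 6/L = -6/L - L/3)
(((-85 - h(-7))/(-155) + r(-12)/106) - 243) + 40 = (((-85 - 1*½)/(-155) + (-6/(-12) - ⅓*(-12))/106) - 243) + 40 = (((-85 - ½)*(-1/155) + (-6*(-1/12) + 4)*(1/106)) - 243) + 40 = ((-171/2*(-1/155) + (½ + 4)*(1/106)) - 243) + 40 = ((171/310 + (9/2)*(1/106)) - 243) + 40 = ((171/310 + 9/212) - 243) + 40 = (19521/32860 - 243) + 40 = -7965459/32860 + 40 = -6651059/32860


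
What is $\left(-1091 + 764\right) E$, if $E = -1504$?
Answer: $491808$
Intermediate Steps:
$\left(-1091 + 764\right) E = \left(-1091 + 764\right) \left(-1504\right) = \left(-327\right) \left(-1504\right) = 491808$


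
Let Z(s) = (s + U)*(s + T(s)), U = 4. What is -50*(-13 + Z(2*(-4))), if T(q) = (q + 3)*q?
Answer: 7050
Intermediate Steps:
T(q) = q*(3 + q) (T(q) = (3 + q)*q = q*(3 + q))
Z(s) = (4 + s)*(s + s*(3 + s)) (Z(s) = (s + 4)*(s + s*(3 + s)) = (4 + s)*(s + s*(3 + s)))
-50*(-13 + Z(2*(-4))) = -50*(-13 + (2*(-4))*(16 + (2*(-4))² + 8*(2*(-4)))) = -50*(-13 - 8*(16 + (-8)² + 8*(-8))) = -50*(-13 - 8*(16 + 64 - 64)) = -50*(-13 - 8*16) = -50*(-13 - 128) = -50*(-141) = 7050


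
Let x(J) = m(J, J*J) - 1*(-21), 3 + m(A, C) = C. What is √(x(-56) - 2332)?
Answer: √822 ≈ 28.671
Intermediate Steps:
m(A, C) = -3 + C
x(J) = 18 + J² (x(J) = (-3 + J*J) - 1*(-21) = (-3 + J²) + 21 = 18 + J²)
√(x(-56) - 2332) = √((18 + (-56)²) - 2332) = √((18 + 3136) - 2332) = √(3154 - 2332) = √822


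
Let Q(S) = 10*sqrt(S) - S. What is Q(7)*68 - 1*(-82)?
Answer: -394 + 680*sqrt(7) ≈ 1405.1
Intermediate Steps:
Q(S) = -S + 10*sqrt(S)
Q(7)*68 - 1*(-82) = (-1*7 + 10*sqrt(7))*68 - 1*(-82) = (-7 + 10*sqrt(7))*68 + 82 = (-476 + 680*sqrt(7)) + 82 = -394 + 680*sqrt(7)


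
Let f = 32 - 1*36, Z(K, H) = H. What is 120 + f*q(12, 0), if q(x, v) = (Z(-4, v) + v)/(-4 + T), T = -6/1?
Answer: 120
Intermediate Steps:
T = -6 (T = -6*1 = -6)
f = -4 (f = 32 - 36 = -4)
q(x, v) = -v/5 (q(x, v) = (v + v)/(-4 - 6) = (2*v)/(-10) = (2*v)*(-1/10) = -v/5)
120 + f*q(12, 0) = 120 - (-4)*0/5 = 120 - 4*0 = 120 + 0 = 120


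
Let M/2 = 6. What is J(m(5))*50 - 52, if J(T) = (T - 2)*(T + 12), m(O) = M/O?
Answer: 236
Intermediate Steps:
M = 12 (M = 2*6 = 12)
m(O) = 12/O
J(T) = (-2 + T)*(12 + T)
J(m(5))*50 - 52 = (-24 + (12/5)**2 + 10*(12/5))*50 - 52 = (-24 + 144/25 + 24)*50 - 52 = (144/25)*50 - 52 = 288 - 52 = 236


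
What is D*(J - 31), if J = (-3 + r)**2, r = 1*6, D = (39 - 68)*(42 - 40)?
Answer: 1276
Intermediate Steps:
D = -58 (D = -29*2 = -58)
r = 6
J = 9 (J = (-3 + 6)**2 = 3**2 = 9)
D*(J - 31) = -58*(9 - 31) = -58*(-22) = 1276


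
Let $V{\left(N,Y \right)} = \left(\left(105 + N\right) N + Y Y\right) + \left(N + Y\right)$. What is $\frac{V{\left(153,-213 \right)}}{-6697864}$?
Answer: $- \frac{84783}{6697864} \approx -0.012658$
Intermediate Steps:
$V{\left(N,Y \right)} = N + Y + Y^{2} + N \left(105 + N\right)$ ($V{\left(N,Y \right)} = \left(N \left(105 + N\right) + Y^{2}\right) + \left(N + Y\right) = \left(Y^{2} + N \left(105 + N\right)\right) + \left(N + Y\right) = N + Y + Y^{2} + N \left(105 + N\right)$)
$\frac{V{\left(153,-213 \right)}}{-6697864} = \frac{-213 + 153^{2} + \left(-213\right)^{2} + 106 \cdot 153}{-6697864} = \left(-213 + 23409 + 45369 + 16218\right) \left(- \frac{1}{6697864}\right) = 84783 \left(- \frac{1}{6697864}\right) = - \frac{84783}{6697864}$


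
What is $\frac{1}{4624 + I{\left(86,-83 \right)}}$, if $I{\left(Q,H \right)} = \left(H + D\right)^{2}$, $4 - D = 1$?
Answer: $\frac{1}{11024} \approx 9.0711 \cdot 10^{-5}$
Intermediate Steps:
$D = 3$ ($D = 4 - 1 = 3$)
$I{\left(Q,H \right)} = \left(3 + H\right)^{2}$ ($I{\left(Q,H \right)} = \left(H + 3\right)^{2} = \left(3 + H\right)^{2}$)
$\frac{1}{4624 + I{\left(86,-83 \right)}} = \frac{1}{4624 + \left(3 - 83\right)^{2}} = \frac{1}{4624 + \left(-80\right)^{2}} = \frac{1}{4624 + 6400} = \frac{1}{11024}$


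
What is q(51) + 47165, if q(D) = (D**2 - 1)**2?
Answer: 6807165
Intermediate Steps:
q(D) = (-1 + D**2)**2
q(51) + 47165 = (-1 + 51**2)**2 + 47165 = (-1 + 2601)**2 + 47165 = 2600**2 + 47165 = 6760000 + 47165 = 6807165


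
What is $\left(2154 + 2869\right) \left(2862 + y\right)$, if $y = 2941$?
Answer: $29148469$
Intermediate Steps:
$\left(2154 + 2869\right) \left(2862 + y\right) = \left(2154 + 2869\right) \left(2862 + 2941\right) = 5023 \cdot 5803 = 29148469$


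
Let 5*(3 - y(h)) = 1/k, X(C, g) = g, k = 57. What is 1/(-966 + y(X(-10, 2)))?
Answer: -285/274456 ≈ -0.0010384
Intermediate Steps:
y(h) = 854/285 (y(h) = 3 - ⅕/57 = 3 - ⅕*1/57 = 3 - 1/285 = 854/285)
1/(-966 + y(X(-10, 2))) = 1/(-966 + 854/285) = 1/(-274456/285) = -285/274456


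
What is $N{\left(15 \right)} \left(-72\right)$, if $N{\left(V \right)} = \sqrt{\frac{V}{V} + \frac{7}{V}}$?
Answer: $- \frac{24 \sqrt{330}}{5} \approx -87.196$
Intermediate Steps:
$N{\left(V \right)} = \sqrt{1 + \frac{7}{V}}$
$N{\left(15 \right)} \left(-72\right) = \sqrt{\frac{7 + 15}{15}} \left(-72\right) = \sqrt{\frac{1}{15} \cdot 22} \left(-72\right) = \sqrt{\frac{22}{15}} \left(-72\right) = \frac{\sqrt{330}}{15} \left(-72\right) = - \frac{24 \sqrt{330}}{5}$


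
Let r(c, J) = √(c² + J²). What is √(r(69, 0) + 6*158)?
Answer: 3*√113 ≈ 31.890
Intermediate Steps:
r(c, J) = √(J² + c²)
√(r(69, 0) + 6*158) = √(√(0² + 69²) + 6*158) = √(√(0 + 4761) + 948) = √(√4761 + 948) = √(69 + 948) = √1017 = 3*√113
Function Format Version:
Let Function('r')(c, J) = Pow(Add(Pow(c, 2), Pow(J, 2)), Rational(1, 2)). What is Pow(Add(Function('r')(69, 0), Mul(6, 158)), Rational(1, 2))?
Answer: Mul(3, Pow(113, Rational(1, 2))) ≈ 31.890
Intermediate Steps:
Function('r')(c, J) = Pow(Add(Pow(J, 2), Pow(c, 2)), Rational(1, 2))
Pow(Add(Function('r')(69, 0), Mul(6, 158)), Rational(1, 2)) = Pow(Add(Pow(Add(Pow(0, 2), Pow(69, 2)), Rational(1, 2)), Mul(6, 158)), Rational(1, 2)) = Pow(Add(Pow(Add(0, 4761), Rational(1, 2)), 948), Rational(1, 2)) = Pow(Add(Pow(4761, Rational(1, 2)), 948), Rational(1, 2)) = Pow(Add(69, 948), Rational(1, 2)) = Pow(1017, Rational(1, 2)) = Mul(3, Pow(113, Rational(1, 2)))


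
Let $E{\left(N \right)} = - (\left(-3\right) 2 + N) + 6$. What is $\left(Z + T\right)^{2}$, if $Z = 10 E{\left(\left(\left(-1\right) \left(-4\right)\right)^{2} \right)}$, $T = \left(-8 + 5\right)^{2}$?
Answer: $961$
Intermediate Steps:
$T = 9$ ($T = \left(-3\right)^{2} = 9$)
$E{\left(N \right)} = 12 - N$ ($E{\left(N \right)} = - (-6 + N) + 6 = \left(6 - N\right) + 6 = 12 - N$)
$Z = -40$ ($Z = 10 \left(12 - \left(\left(-1\right) \left(-4\right)\right)^{2}\right) = 10 \left(12 - 4^{2}\right) = 10 \left(12 - 16\right) = 10 \left(-4\right) = -40$)
$\left(Z + T\right)^{2} = \left(-40 + 9\right)^{2} = \left(-31\right)^{2} = 961$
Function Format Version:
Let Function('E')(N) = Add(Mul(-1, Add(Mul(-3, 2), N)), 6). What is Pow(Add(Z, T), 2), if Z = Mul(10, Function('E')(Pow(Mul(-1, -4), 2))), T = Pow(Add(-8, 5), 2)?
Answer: 961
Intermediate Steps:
T = 9 (T = Pow(-3, 2) = 9)
Function('E')(N) = Add(12, Mul(-1, N)) (Function('E')(N) = Add(Mul(-1, Add(-6, N)), 6) = Add(Add(6, Mul(-1, N)), 6) = Add(12, Mul(-1, N)))
Z = -40 (Z = Mul(10, Add(12, Mul(-1, Pow(Mul(-1, -4), 2)))) = Mul(10, Add(12, Mul(-1, Pow(4, 2)))) = Mul(10, Add(12, Mul(-1, 16))) = Mul(10, Add(12, -16)) = Mul(10, -4) = -40)
Pow(Add(Z, T), 2) = Pow(Add(-40, 9), 2) = Pow(-31, 2) = 961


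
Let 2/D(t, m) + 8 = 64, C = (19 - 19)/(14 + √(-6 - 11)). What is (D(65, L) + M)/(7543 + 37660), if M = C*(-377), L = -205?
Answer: 1/1265684 ≈ 7.9009e-7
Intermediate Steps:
C = 0 (C = 0/(14 + √(-17)) = 0/(14 + I*√17) = 0)
M = 0 (M = 0*(-377) = 0)
D(t, m) = 1/28 (D(t, m) = 2/(-8 + 64) = 2/56 = 2*(1/56) = 1/28)
(D(65, L) + M)/(7543 + 37660) = (1/28 + 0)/(7543 + 37660) = (1/28)/45203 = (1/28)*(1/45203) = 1/1265684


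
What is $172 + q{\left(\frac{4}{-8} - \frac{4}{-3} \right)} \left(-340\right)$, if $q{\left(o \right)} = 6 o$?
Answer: $-1528$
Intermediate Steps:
$172 + q{\left(\frac{4}{-8} - \frac{4}{-3} \right)} \left(-340\right) = 172 + 6 \left(\frac{4}{-8} - \frac{4}{-3}\right) \left(-340\right) = 172 + 6 \left(4 \left(- \frac{1}{8}\right) - - \frac{4}{3}\right) \left(-340\right) = 172 + 6 \left(- \frac{1}{2} + \frac{4}{3}\right) \left(-340\right) = 172 + 6 \cdot \frac{5}{6} \left(-340\right) = 172 + 5 \left(-340\right) = 172 - 1700 = -1528$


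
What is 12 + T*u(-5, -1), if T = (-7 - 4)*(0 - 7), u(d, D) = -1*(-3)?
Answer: 243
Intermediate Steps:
u(d, D) = 3
T = 77 (T = -11*(-7) = 77)
12 + T*u(-5, -1) = 12 + 77*3 = 12 + 231 = 243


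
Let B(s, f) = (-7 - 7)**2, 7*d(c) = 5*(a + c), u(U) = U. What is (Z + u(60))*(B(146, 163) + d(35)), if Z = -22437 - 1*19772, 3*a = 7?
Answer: -28155532/3 ≈ -9.3852e+6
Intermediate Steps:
a = 7/3 (a = (1/3)*7 = 7/3 ≈ 2.3333)
d(c) = 5/3 + 5*c/7 (d(c) = (5*(7/3 + c))/7 = (35/3 + 5*c)/7 = 5/3 + 5*c/7)
B(s, f) = 196 (B(s, f) = (-14)**2 = 196)
Z = -42209 (Z = -22437 - 19772 = -42209)
(Z + u(60))*(B(146, 163) + d(35)) = (-42209 + 60)*(196 + (5/3 + (5/7)*35)) = -42149*(196 + (5/3 + 25)) = -42149*(196 + 80/3) = -42149*668/3 = -28155532/3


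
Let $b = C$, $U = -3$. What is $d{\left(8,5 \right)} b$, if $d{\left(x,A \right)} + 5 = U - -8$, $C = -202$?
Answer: $0$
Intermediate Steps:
$d{\left(x,A \right)} = 0$ ($d{\left(x,A \right)} = -5 - -5 = -5 + \left(-3 + 8\right) = -5 + 5 = 0$)
$b = -202$
$d{\left(8,5 \right)} b = 0 \left(-202\right) = 0$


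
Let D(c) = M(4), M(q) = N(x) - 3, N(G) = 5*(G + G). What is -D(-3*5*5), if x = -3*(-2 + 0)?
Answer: -57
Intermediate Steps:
x = 6 (x = -3*(-2) = 6)
N(G) = 10*G (N(G) = 5*(2*G) = 10*G)
M(q) = 57 (M(q) = 10*6 - 3 = 60 - 3 = 57)
D(c) = 57
-D(-3*5*5) = -1*57 = -57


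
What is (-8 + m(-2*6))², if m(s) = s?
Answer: 400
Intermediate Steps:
(-8 + m(-2*6))² = (-8 - 2*6)² = (-8 - 12)² = (-20)² = 400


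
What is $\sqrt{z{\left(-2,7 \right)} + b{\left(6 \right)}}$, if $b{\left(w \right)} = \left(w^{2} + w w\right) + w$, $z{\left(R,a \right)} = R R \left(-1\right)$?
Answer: $\sqrt{74} \approx 8.6023$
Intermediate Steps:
$z{\left(R,a \right)} = - R^{2}$ ($z{\left(R,a \right)} = R^{2} \left(-1\right) = - R^{2}$)
$b{\left(w \right)} = w + 2 w^{2}$ ($b{\left(w \right)} = \left(w^{2} + w^{2}\right) + w = 2 w^{2} + w = w + 2 w^{2}$)
$\sqrt{z{\left(-2,7 \right)} + b{\left(6 \right)}} = \sqrt{- \left(-2\right)^{2} + 6 \left(1 + 2 \cdot 6\right)} = \sqrt{\left(-1\right) 4 + 6 \left(1 + 12\right)} = \sqrt{-4 + 6 \cdot 13} = \sqrt{-4 + 78} = \sqrt{74}$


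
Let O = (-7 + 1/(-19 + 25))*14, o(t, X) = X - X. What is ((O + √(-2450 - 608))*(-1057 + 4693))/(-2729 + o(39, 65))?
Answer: 347844/2729 - 3636*I*√3058/2729 ≈ 127.46 - 73.678*I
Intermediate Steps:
o(t, X) = 0
O = -287/3 (O = (-7 + 1/6)*14 = (-7 + ⅙)*14 = -41/6*14 = -287/3 ≈ -95.667)
((O + √(-2450 - 608))*(-1057 + 4693))/(-2729 + o(39, 65)) = ((-287/3 + √(-2450 - 608))*(-1057 + 4693))/(-2729 + 0) = ((-287/3 + √(-3058))*3636)/(-2729) = ((-287/3 + I*√3058)*3636)*(-1/2729) = (-347844 + 3636*I*√3058)*(-1/2729) = 347844/2729 - 3636*I*√3058/2729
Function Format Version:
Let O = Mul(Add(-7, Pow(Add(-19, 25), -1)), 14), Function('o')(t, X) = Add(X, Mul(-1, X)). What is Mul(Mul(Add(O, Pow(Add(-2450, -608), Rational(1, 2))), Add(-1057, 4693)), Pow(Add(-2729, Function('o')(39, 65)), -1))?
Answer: Add(Rational(347844, 2729), Mul(Rational(-3636, 2729), I, Pow(3058, Rational(1, 2)))) ≈ Add(127.46, Mul(-73.678, I))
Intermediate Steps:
Function('o')(t, X) = 0
O = Rational(-287, 3) (O = Mul(Add(-7, Pow(6, -1)), 14) = Mul(Add(-7, Rational(1, 6)), 14) = Mul(Rational(-41, 6), 14) = Rational(-287, 3) ≈ -95.667)
Mul(Mul(Add(O, Pow(Add(-2450, -608), Rational(1, 2))), Add(-1057, 4693)), Pow(Add(-2729, Function('o')(39, 65)), -1)) = Mul(Mul(Add(Rational(-287, 3), Pow(Add(-2450, -608), Rational(1, 2))), Add(-1057, 4693)), Pow(Add(-2729, 0), -1)) = Mul(Mul(Add(Rational(-287, 3), Pow(-3058, Rational(1, 2))), 3636), Pow(-2729, -1)) = Mul(Mul(Add(Rational(-287, 3), Mul(I, Pow(3058, Rational(1, 2)))), 3636), Rational(-1, 2729)) = Mul(Add(-347844, Mul(3636, I, Pow(3058, Rational(1, 2)))), Rational(-1, 2729)) = Add(Rational(347844, 2729), Mul(Rational(-3636, 2729), I, Pow(3058, Rational(1, 2))))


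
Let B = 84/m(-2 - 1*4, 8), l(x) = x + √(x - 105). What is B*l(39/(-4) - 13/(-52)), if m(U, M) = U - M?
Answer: 57 - 3*I*√458 ≈ 57.0 - 64.203*I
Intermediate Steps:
l(x) = x + √(-105 + x)
B = -6 (B = 84/((-2 - 1*4) - 1*8) = 84/((-2 - 4) - 8) = 84/(-6 - 8) = 84/(-14) = 84*(-1/14) = -6)
B*l(39/(-4) - 13/(-52)) = -6*((39/(-4) - 13/(-52)) + √(-105 + (39/(-4) - 13/(-52)))) = -6*((39*(-¼) - 13*(-1/52)) + √(-105 + (39*(-¼) - 13*(-1/52)))) = -6*((-39/4 + ¼) + √(-105 + (-39/4 + ¼))) = -6*(-19/2 + √(-105 - 19/2)) = -6*(-19/2 + √(-229/2)) = -6*(-19/2 + I*√458/2) = 57 - 3*I*√458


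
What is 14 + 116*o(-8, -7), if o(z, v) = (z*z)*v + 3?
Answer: -51606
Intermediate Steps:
o(z, v) = 3 + v*z**2 (o(z, v) = z**2*v + 3 = v*z**2 + 3 = 3 + v*z**2)
14 + 116*o(-8, -7) = 14 + 116*(3 - 7*(-8)**2) = 14 + 116*(3 - 7*64) = 14 + 116*(3 - 448) = 14 + 116*(-445) = 14 - 51620 = -51606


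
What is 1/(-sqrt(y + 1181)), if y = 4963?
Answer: -sqrt(6)/192 ≈ -0.012758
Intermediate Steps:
1/(-sqrt(y + 1181)) = 1/(-sqrt(4963 + 1181)) = 1/(-sqrt(6144)) = 1/(-32*sqrt(6)) = -sqrt(6)/192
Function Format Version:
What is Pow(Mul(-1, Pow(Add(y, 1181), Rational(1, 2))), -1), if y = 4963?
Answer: Mul(Rational(-1, 192), Pow(6, Rational(1, 2))) ≈ -0.012758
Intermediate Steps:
Pow(Mul(-1, Pow(Add(y, 1181), Rational(1, 2))), -1) = Pow(Mul(-1, Pow(Add(4963, 1181), Rational(1, 2))), -1) = Pow(Mul(-1, Pow(6144, Rational(1, 2))), -1) = Pow(Mul(-1, Mul(32, Pow(6, Rational(1, 2)))), -1) = Pow(Mul(-32, Pow(6, Rational(1, 2))), -1) = Mul(Rational(-1, 192), Pow(6, Rational(1, 2)))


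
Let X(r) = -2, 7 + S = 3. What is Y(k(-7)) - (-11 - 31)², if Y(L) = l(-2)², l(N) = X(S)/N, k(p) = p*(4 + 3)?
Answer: -1763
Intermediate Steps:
S = -4 (S = -7 + 3 = -4)
k(p) = 7*p (k(p) = p*7 = 7*p)
l(N) = -2/N
Y(L) = 1 (Y(L) = (-2/(-2))² = (-2*(-½))² = 1² = 1)
Y(k(-7)) - (-11 - 31)² = 1 - (-11 - 31)² = 1 - 1*(-42)² = 1 - 1*1764 = 1 - 1764 = -1763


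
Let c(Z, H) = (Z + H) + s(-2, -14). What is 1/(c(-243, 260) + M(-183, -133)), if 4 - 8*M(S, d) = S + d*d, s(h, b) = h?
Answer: -4/8691 ≈ -0.00046025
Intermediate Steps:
c(Z, H) = -2 + H + Z (c(Z, H) = (Z + H) - 2 = (H + Z) - 2 = -2 + H + Z)
M(S, d) = 1/2 - S/8 - d**2/8 (M(S, d) = 1/2 - (S + d*d)/8 = 1/2 - (S + d**2)/8 = 1/2 + (-S/8 - d**2/8) = 1/2 - S/8 - d**2/8)
1/(c(-243, 260) + M(-183, -133)) = 1/((-2 + 260 - 243) + (1/2 - 1/8*(-183) - 1/8*(-133)**2)) = 1/(15 + (1/2 + 183/8 - 1/8*17689)) = 1/(15 + (1/2 + 183/8 - 17689/8)) = 1/(15 - 8751/4) = 1/(-8691/4) = -4/8691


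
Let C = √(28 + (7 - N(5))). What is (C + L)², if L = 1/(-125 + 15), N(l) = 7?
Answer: 338801/12100 - 2*√7/55 ≈ 27.904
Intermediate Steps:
C = 2*√7 (C = √(28 + (7 - 1*7)) = √(28 + (7 - 7)) = √(28 + 0) = √28 = 2*√7 ≈ 5.2915)
L = -1/110 (L = 1/(-110) = -1/110 ≈ -0.0090909)
(C + L)² = (2*√7 - 1/110)² = (-1/110 + 2*√7)²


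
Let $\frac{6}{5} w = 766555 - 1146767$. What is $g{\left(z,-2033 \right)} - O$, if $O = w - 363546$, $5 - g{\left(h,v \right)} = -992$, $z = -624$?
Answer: $\frac{2044159}{3} \approx 6.8139 \cdot 10^{5}$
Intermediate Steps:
$g{\left(h,v \right)} = 997$ ($g{\left(h,v \right)} = 5 - -992 = 5 + 992 = 997$)
$w = - \frac{950530}{3}$ ($w = \frac{5 \left(766555 - 1146767\right)}{6} = \frac{5}{6} \left(-380212\right) = - \frac{950530}{3} \approx -3.1684 \cdot 10^{5}$)
$O = - \frac{2041168}{3}$ ($O = - \frac{950530}{3} - 363546 = - \frac{2041168}{3} \approx -6.8039 \cdot 10^{5}$)
$g{\left(z,-2033 \right)} - O = 997 - - \frac{2041168}{3} = 997 + \frac{2041168}{3} = \frac{2044159}{3}$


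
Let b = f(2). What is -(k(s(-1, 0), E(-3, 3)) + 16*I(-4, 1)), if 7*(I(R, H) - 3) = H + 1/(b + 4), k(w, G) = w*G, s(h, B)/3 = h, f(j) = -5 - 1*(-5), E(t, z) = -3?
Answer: -419/7 ≈ -59.857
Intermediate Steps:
f(j) = 0 (f(j) = -5 + 5 = 0)
s(h, B) = 3*h
b = 0
k(w, G) = G*w
I(R, H) = 85/28 + H/7 (I(R, H) = 3 + (H + 1/(0 + 4))/7 = 3 + (H + 1/4)/7 = 3 + (H + ¼)/7 = 3 + (¼ + H)/7 = 3 + (1/28 + H/7) = 85/28 + H/7)
-(k(s(-1, 0), E(-3, 3)) + 16*I(-4, 1)) = -(-9*(-1) + 16*(85/28 + (⅐)*1)) = -(-3*(-3) + 16*(85/28 + ⅐)) = -(9 + 16*(89/28)) = -(9 + 356/7) = -1*419/7 = -419/7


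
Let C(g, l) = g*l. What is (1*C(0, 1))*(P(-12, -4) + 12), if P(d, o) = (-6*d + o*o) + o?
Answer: 0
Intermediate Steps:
P(d, o) = o + o**2 - 6*d (P(d, o) = (-6*d + o**2) + o = (o**2 - 6*d) + o = o + o**2 - 6*d)
(1*C(0, 1))*(P(-12, -4) + 12) = (1*(0*1))*((-4 + (-4)**2 - 6*(-12)) + 12) = (1*0)*((-4 + 16 + 72) + 12) = 0*(84 + 12) = 0*96 = 0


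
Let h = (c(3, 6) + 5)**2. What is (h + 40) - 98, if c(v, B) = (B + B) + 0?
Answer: 231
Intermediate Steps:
c(v, B) = 2*B (c(v, B) = 2*B + 0 = 2*B)
h = 289 (h = (2*6 + 5)**2 = (12 + 5)**2 = 17**2 = 289)
(h + 40) - 98 = (289 + 40) - 98 = 329 - 98 = 231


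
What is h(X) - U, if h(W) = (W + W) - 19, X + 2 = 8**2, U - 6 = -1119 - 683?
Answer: 1901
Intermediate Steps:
U = -1796 (U = 6 + (-1119 - 683) = 6 - 1802 = -1796)
X = 62 (X = -2 + 8**2 = -2 + 64 = 62)
h(W) = -19 + 2*W (h(W) = 2*W - 19 = -19 + 2*W)
h(X) - U = (-19 + 2*62) - 1*(-1796) = (-19 + 124) + 1796 = 105 + 1796 = 1901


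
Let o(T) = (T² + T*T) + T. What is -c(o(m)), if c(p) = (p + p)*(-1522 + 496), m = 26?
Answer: 2827656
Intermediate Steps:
o(T) = T + 2*T² (o(T) = (T² + T²) + T = 2*T² + T = T + 2*T²)
c(p) = -2052*p (c(p) = (2*p)*(-1026) = -2052*p)
-c(o(m)) = -(-2052)*26*(1 + 2*26) = -(-2052)*26*(1 + 52) = -(-2052)*26*53 = -(-2052)*1378 = -1*(-2827656) = 2827656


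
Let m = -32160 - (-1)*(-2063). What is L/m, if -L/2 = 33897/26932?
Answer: 33897/460846918 ≈ 7.3554e-5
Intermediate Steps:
L = -33897/13466 (L = -67794/26932 = -2*33897/26932 = -33897/13466 ≈ -2.5172)
m = -34223 (m = -32160 - 1*2063 = -32160 - 2063 = -34223)
L/m = -33897/13466/(-34223) = -33897/13466*(-1/34223) = 33897/460846918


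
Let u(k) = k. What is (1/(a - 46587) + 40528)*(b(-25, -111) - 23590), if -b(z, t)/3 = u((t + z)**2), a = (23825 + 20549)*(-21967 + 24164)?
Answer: -312292749312050822/97443091 ≈ -3.2049e+9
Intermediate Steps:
a = 97489678 (a = 44374*2197 = 97489678)
b(z, t) = -3*(t + z)**2
(1/(a - 46587) + 40528)*(b(-25, -111) - 23590) = (1/(97489678 - 46587) + 40528)*(-3*(-111 - 25)**2 - 23590) = (1/97443091 + 40528)*(-3*(-136)**2 - 23590) = (1/97443091 + 40528)*(-3*18496 - 23590) = 3949173592049*(-55488 - 23590)/97443091 = (3949173592049/97443091)*(-79078) = -312292749312050822/97443091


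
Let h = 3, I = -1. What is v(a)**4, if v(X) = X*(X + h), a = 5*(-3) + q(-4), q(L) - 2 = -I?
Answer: 136048896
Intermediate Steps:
q(L) = 3 (q(L) = 2 - 1*(-1) = 2 + 1 = 3)
a = -12 (a = 5*(-3) + 3 = -15 + 3 = -12)
v(X) = X*(3 + X) (v(X) = X*(X + 3) = X*(3 + X))
v(a)**4 = (-12*(3 - 12))**4 = (-12*(-9))**4 = 108**4 = 136048896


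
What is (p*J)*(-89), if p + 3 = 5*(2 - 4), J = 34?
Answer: 39338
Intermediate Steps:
p = -13 (p = -3 + 5*(2 - 4) = -3 + 5*(-2) = -3 - 10 = -13)
(p*J)*(-89) = -13*34*(-89) = -442*(-89) = 39338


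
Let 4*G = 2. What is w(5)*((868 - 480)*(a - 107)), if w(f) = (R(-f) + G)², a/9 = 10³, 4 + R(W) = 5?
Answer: 7763589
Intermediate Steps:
G = ½ (G = (¼)*2 = ½ ≈ 0.50000)
R(W) = 1 (R(W) = -4 + 5 = 1)
a = 9000 (a = 9*10³ = 9*1000 = 9000)
w(f) = 9/4 (w(f) = (1 + ½)² = (3/2)² = 9/4)
w(5)*((868 - 480)*(a - 107)) = 9*((868 - 480)*(9000 - 107))/4 = 9*(388*8893)/4 = (9/4)*3450484 = 7763589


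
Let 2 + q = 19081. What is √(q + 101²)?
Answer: 4*√1830 ≈ 171.11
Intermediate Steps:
q = 19079 (q = -2 + 19081 = 19079)
√(q + 101²) = √(19079 + 101²) = √(19079 + 10201) = √29280 = 4*√1830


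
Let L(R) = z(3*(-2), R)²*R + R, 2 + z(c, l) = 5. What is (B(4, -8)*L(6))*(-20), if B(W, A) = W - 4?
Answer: 0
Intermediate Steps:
z(c, l) = 3 (z(c, l) = -2 + 5 = 3)
B(W, A) = -4 + W
L(R) = 10*R (L(R) = 3²*R + R = 9*R + R = 10*R)
(B(4, -8)*L(6))*(-20) = ((-4 + 4)*(10*6))*(-20) = (0*60)*(-20) = 0*(-20) = 0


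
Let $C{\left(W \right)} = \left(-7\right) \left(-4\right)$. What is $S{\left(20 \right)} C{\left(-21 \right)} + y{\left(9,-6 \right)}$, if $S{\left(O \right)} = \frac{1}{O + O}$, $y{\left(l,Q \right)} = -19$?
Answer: $- \frac{183}{10} \approx -18.3$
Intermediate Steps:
$S{\left(O \right)} = \frac{1}{2 O}$
$C{\left(W \right)} = 28$
$S{\left(20 \right)} C{\left(-21 \right)} + y{\left(9,-6 \right)} = \frac{1}{2 \cdot 20} \cdot 28 - 19 = \frac{1}{2} \cdot \frac{1}{20} \cdot 28 - 19 = \frac{1}{40} \cdot 28 - 19 = \frac{7}{10} - 19 = - \frac{183}{10}$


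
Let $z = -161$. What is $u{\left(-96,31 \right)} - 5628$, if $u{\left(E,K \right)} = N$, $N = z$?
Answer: $-5789$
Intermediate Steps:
$N = -161$
$u{\left(E,K \right)} = -161$
$u{\left(-96,31 \right)} - 5628 = -161 - 5628 = -5789$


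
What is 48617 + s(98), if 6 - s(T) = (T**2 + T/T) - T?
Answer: 39116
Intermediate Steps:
s(T) = 5 + T - T**2 (s(T) = 6 - ((T**2 + T/T) - T) = 6 - ((T**2 + 1) - T) = 6 - ((1 + T**2) - T) = 6 - (1 + T**2 - T) = 6 + (-1 + T - T**2) = 5 + T - T**2)
48617 + s(98) = 48617 + (5 + 98 - 1*98**2) = 48617 + (5 + 98 - 1*9604) = 48617 + (5 + 98 - 9604) = 48617 - 9501 = 39116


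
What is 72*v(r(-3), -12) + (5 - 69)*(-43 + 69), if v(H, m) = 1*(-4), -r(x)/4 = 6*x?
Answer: -1952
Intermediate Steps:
r(x) = -24*x
v(H, m) = -4
72*v(r(-3), -12) + (5 - 69)*(-43 + 69) = 72*(-4) + (5 - 69)*(-43 + 69) = -288 - 64*26 = -288 - 1664 = -1952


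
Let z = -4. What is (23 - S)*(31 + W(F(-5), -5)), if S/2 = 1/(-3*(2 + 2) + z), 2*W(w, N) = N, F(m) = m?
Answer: 10545/16 ≈ 659.06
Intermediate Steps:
W(w, N) = N/2
S = -⅛ (S = 2/(-3*(2 + 2) - 4) = 2/(-3*4 - 4) = 2/(-12 - 4) = 2/(-16) = 2*(-1/16) = -⅛ ≈ -0.12500)
(23 - S)*(31 + W(F(-5), -5)) = (23 - 1*(-⅛))*(31 + (½)*(-5)) = (23 + ⅛)*(31 - 5/2) = (185/8)*(57/2) = 10545/16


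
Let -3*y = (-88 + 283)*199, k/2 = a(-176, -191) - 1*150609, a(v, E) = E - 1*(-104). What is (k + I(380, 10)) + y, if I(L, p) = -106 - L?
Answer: -314813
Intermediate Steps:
a(v, E) = 104 + E (a(v, E) = E + 104 = 104 + E)
k = -301392 (k = 2*((104 - 191) - 1*150609) = 2*(-87 - 150609) = 2*(-150696) = -301392)
y = -12935 (y = -(-88 + 283)*199/3 = -65*199 = -⅓*38805 = -12935)
(k + I(380, 10)) + y = (-301392 + (-106 - 1*380)) - 12935 = (-301392 + (-106 - 380)) - 12935 = (-301392 - 486) - 12935 = -301878 - 12935 = -314813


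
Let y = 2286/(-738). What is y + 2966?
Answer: 121479/41 ≈ 2962.9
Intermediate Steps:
y = -127/41 (y = 2286*(-1/738) = -127/41 ≈ -3.0976)
y + 2966 = -127/41 + 2966 = 121479/41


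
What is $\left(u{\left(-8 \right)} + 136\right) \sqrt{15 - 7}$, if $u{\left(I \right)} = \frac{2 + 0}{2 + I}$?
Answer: $\frac{814 \sqrt{2}}{3} \approx 383.72$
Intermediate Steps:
$u{\left(I \right)} = \frac{2}{2 + I}$
$\left(u{\left(-8 \right)} + 136\right) \sqrt{15 - 7} = \left(\frac{2}{2 - 8} + 136\right) \sqrt{15 - 7} = \left(\frac{2}{-6} + 136\right) \sqrt{8} = \left(2 \left(- \frac{1}{6}\right) + 136\right) 2 \sqrt{2} = \left(- \frac{1}{3} + 136\right) 2 \sqrt{2} = \frac{407 \cdot 2 \sqrt{2}}{3} = \frac{814 \sqrt{2}}{3}$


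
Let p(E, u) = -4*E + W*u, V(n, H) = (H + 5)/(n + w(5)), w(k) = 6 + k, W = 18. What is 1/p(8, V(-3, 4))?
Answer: -4/47 ≈ -0.085106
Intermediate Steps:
V(n, H) = (5 + H)/(11 + n) (V(n, H) = (H + 5)/(n + (6 + 5)) = (5 + H)/(n + 11) = (5 + H)/(11 + n))
p(E, u) = -4*E + 18*u
1/p(8, V(-3, 4)) = 1/(-4*8 + 18*((5 + 4)/(11 - 3))) = 1/(-32 + 18*(9/8)) = 1/(-32 + 81/4) = 1/(-47/4) = -4/47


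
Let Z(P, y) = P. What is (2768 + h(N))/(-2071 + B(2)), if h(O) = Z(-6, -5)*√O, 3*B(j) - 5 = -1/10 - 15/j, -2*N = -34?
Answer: -20760/15539 + 45*√17/15539 ≈ -1.3241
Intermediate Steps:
N = 17 (N = -½*(-34) = 17)
B(j) = 49/30 - 5/j (B(j) = 5/3 + (-1/10 - 15/j)/3 = 5/3 + (-1*⅒ - 15/j)/3 = 5/3 + (-⅒ - 15/j)/3 = 5/3 + (-1/30 - 5/j) = 49/30 - 5/j)
h(O) = -6*√O
(2768 + h(N))/(-2071 + B(2)) = (2768 - 6*√17)/(-2071 + (49/30 - 5/2)) = (2768 - 6*√17)/(-2071 - 13/15) = (2768 - 6*√17)/(-31078/15) = (2768 - 6*√17)*(-15/31078) = -20760/15539 + 45*√17/15539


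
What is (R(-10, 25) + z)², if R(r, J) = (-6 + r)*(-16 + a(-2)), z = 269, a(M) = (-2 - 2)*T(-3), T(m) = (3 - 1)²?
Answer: 609961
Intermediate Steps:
T(m) = 4 (T(m) = 2² = 4)
a(M) = -16 (a(M) = (-2 - 2)*4 = -4*4 = -16)
R(r, J) = 192 - 32*r (R(r, J) = (-6 + r)*(-16 - 16) = (-6 + r)*(-32) = 192 - 32*r)
(R(-10, 25) + z)² = ((192 - 32*(-10)) + 269)² = ((192 + 320) + 269)² = (512 + 269)² = 781² = 609961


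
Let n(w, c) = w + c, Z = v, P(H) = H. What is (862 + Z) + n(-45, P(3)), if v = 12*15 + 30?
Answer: 1030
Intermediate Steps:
v = 210 (v = 180 + 30 = 210)
Z = 210
n(w, c) = c + w
(862 + Z) + n(-45, P(3)) = (862 + 210) + (3 - 45) = 1072 - 42 = 1030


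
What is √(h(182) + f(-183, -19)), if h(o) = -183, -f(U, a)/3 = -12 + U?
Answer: √402 ≈ 20.050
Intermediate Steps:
f(U, a) = 36 - 3*U (f(U, a) = -3*(-12 + U) = 36 - 3*U)
√(h(182) + f(-183, -19)) = √(-183 + (36 - 3*(-183))) = √(-183 + (36 + 549)) = √(-183 + 585) = √402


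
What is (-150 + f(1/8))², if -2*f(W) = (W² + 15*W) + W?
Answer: 373610241/16384 ≈ 22803.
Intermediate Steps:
f(W) = -8*W - W²/2 (f(W) = -((W² + 15*W) + W)/2 = -(W² + 16*W)/2 = -8*W - W²/2)
(-150 + f(1/8))² = (-150 - ½*(16 + 1/8)/8)² = (-150 - ½*⅛*(16 + ⅛))² = (-150 - ½*⅛*129/8)² = (-150 - 129/128)² = (-19329/128)² = 373610241/16384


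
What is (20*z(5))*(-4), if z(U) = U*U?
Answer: -2000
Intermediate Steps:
z(U) = U²
(20*z(5))*(-4) = (20*5²)*(-4) = (20*25)*(-4) = 500*(-4) = -2000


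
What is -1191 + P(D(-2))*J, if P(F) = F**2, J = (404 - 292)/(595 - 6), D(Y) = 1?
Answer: -701387/589 ≈ -1190.8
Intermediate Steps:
J = 112/589 ≈ 0.19015
-1191 + P(D(-2))*J = -1191 + 1**2*(112/589) = -1191 + 1*(112/589) = -1191 + 112/589 = -701387/589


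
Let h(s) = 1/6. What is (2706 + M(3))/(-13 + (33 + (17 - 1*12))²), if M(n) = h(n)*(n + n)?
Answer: 2707/1431 ≈ 1.8917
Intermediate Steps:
h(s) = ⅙
M(n) = n/3 (M(n) = (n + n)/6 = (2*n)/6 = n/3)
(2706 + M(3))/(-13 + (33 + (17 - 1*12))²) = (2706 + (⅓)*3)/(-13 + (33 + (17 - 1*12))²) = (2706 + 1)/(-13 + (33 + (17 - 12))²) = 2707/(-13 + (33 + 5)²) = 2707/(-13 + 38²) = 2707/(-13 + 1444) = 2707/1431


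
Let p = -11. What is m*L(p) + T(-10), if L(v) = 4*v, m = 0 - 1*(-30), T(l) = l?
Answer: -1330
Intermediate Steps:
m = 30 (m = 0 + 30 = 30)
m*L(p) + T(-10) = 30*(4*(-11)) - 10 = 30*(-44) - 10 = -1320 - 10 = -1330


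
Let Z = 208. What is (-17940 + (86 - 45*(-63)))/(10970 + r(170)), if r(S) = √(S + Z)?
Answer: -82379215/60170261 + 45057*√42/120340522 ≈ -1.3667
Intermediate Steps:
r(S) = √(208 + S) (r(S) = √(S + 208) = √(208 + S))
(-17940 + (86 - 45*(-63)))/(10970 + r(170)) = (-17940 + (86 - 45*(-63)))/(10970 + √(208 + 170)) = (-17940 + (86 + 2835))/(10970 + √378) = (-17940 + 2921)/(10970 + 3*√42) = -15019/(10970 + 3*√42)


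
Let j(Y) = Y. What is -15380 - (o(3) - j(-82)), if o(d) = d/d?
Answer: -15463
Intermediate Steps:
o(d) = 1
-15380 - (o(3) - j(-82)) = -15380 - (1 - 1*(-82)) = -15380 - (1 + 82) = -15380 - 1*83 = -15380 - 83 = -15463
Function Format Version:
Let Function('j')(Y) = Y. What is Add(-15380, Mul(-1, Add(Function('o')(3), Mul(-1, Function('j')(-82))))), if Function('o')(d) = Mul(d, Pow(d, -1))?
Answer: -15463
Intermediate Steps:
Function('o')(d) = 1
Add(-15380, Mul(-1, Add(Function('o')(3), Mul(-1, Function('j')(-82))))) = Add(-15380, Mul(-1, Add(1, Mul(-1, -82)))) = Add(-15380, Mul(-1, Add(1, 82))) = Add(-15380, Mul(-1, 83)) = Add(-15380, -83) = -15463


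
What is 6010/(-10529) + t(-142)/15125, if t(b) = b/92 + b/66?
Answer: -138047154661/241743207750 ≈ -0.57105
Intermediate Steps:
t(b) = 79*b/3036 (t(b) = b*(1/92) + b*(1/66) = b/92 + b/66 = 79*b/3036)
6010/(-10529) + t(-142)/15125 = 6010/(-10529) + ((79/3036)*(-142))/15125 = 6010*(-1/10529) - 5609/1518*1/15125 = -6010/10529 - 5609/22959750 = -138047154661/241743207750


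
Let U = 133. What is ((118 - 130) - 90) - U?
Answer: -235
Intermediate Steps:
((118 - 130) - 90) - U = ((118 - 130) - 90) - 1*133 = (-12 - 90) - 133 = -102 - 133 = -235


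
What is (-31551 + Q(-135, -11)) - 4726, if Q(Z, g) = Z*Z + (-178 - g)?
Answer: -18219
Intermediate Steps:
Q(Z, g) = -178 + Z² - g (Q(Z, g) = Z² + (-178 - g) = -178 + Z² - g)
(-31551 + Q(-135, -11)) - 4726 = (-31551 + (-178 + (-135)² - 1*(-11))) - 4726 = (-31551 + (-178 + 18225 + 11)) - 4726 = (-31551 + 18058) - 4726 = -13493 - 4726 = -18219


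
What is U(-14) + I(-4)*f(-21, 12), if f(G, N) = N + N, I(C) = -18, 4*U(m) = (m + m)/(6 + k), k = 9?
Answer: -6487/15 ≈ -432.47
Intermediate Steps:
U(m) = m/30 (U(m) = ((m + m)/(6 + 9))/4 = ((2*m)/15)/4 = ((2*m)*(1/15))/4 = (2*m/15)/4 = m/30)
f(G, N) = 2*N
U(-14) + I(-4)*f(-21, 12) = (1/30)*(-14) - 36*12 = -7/15 - 18*24 = -7/15 - 432 = -6487/15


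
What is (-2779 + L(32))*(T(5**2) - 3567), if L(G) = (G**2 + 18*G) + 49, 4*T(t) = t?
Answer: 8047295/2 ≈ 4.0236e+6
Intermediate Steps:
T(t) = t/4
L(G) = 49 + G**2 + 18*G
(-2779 + L(32))*(T(5**2) - 3567) = (-2779 + (49 + 32**2 + 18*32))*((1/4)*5**2 - 3567) = (-2779 + (49 + 1024 + 576))*((1/4)*25 - 3567) = (-2779 + 1649)*(25/4 - 3567) = -1130*(-14243/4) = 8047295/2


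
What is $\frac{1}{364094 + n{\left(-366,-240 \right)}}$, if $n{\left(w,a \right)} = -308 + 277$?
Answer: $\frac{1}{364063} \approx 2.7468 \cdot 10^{-6}$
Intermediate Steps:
$n{\left(w,a \right)} = -31$
$\frac{1}{364094 + n{\left(-366,-240 \right)}} = \frac{1}{364094 - 31} = \frac{1}{364063}$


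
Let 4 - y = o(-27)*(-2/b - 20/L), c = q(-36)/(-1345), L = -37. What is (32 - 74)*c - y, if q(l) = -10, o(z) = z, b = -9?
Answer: -247898/9953 ≈ -24.907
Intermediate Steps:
c = 2/269 (c = -10/(-1345) = -10*(-1/1345) = 2/269 ≈ 0.0074349)
y = 910/37 (y = 4 - (-27)*(-2/(-9) - 20/(-37)) = 4 - (-27)*(-2*(-⅑) - 20*(-1/37)) = 4 - (-27)*(2/9 + 20/37) = 4 - (-27)*254/333 = 4 - 1*(-762/37) = 4 + 762/37 = 910/37 ≈ 24.595)
(32 - 74)*c - y = (32 - 74)*(2/269) - 1*910/37 = -42*2/269 - 910/37 = -84/269 - 910/37 = -247898/9953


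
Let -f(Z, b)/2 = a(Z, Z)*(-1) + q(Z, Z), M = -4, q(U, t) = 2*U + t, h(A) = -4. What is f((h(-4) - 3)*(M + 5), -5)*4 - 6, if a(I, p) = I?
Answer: 106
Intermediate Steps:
q(U, t) = t + 2*U
f(Z, b) = -4*Z (f(Z, b) = -2*(Z*(-1) + (Z + 2*Z)) = -2*(-Z + 3*Z) = -4*Z)
f((h(-4) - 3)*(M + 5), -5)*4 - 6 = -4*(-4 - 3)*(-4 + 5)*4 - 6 = -(-28)*4 - 6 = -4*(-7)*4 - 6 = 28*4 - 6 = 112 - 6 = 106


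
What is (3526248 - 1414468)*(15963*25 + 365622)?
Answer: 1614871830660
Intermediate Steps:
(3526248 - 1414468)*(15963*25 + 365622) = 2111780*(399075 + 365622) = 2111780*764697 = 1614871830660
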